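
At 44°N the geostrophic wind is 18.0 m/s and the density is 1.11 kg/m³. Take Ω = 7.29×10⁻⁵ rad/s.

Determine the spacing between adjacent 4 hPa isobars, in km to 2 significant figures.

Coriolis parameter at 44°N:
f = 2Ω sin φ = 2 × 7.29×10⁻⁵ × sin 44° = 1.01×10⁻⁴ s⁻¹
Geostrophic balance rearranged: |∂P/∂n| = f ρ V_g
|∂P/∂n| = 1.01×10⁻⁴ × 1.11 × 18.0 = 2.02×10⁻³ Pa/m
Isobar spacing: Δn = ΔP/|∂P/∂n| = 400 Pa / 2.02×10⁻³ Pa/m = 197668 m ≈ 200 km

200 km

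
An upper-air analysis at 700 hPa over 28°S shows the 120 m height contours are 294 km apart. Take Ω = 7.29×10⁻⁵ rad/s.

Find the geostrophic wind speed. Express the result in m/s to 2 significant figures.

Coriolis parameter at 28°S:
f = 2Ω sin φ = 2 × 7.29×10⁻⁵ × sin 28° = 6.84×10⁻⁵ s⁻¹
Height gradient: |∂Z/∂n| = 120 m / 294000 m = 4.08×10⁻⁴
On a pressure surface, geostrophic balance gives V_g = (g/f)|∂Z/∂n|:
V_g = 9.81 × 4.08×10⁻⁴ / 6.84×10⁻⁵ = 58.5 m/s

58 m/s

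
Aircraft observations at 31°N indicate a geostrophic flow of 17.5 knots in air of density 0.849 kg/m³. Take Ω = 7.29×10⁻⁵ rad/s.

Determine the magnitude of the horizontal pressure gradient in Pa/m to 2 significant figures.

5.7×10⁻⁴ Pa/m

Coriolis parameter at 31°N:
f = 2Ω sin φ = 2 × 7.29×10⁻⁵ × sin 31° = 7.51×10⁻⁵ s⁻¹
Wind speed in SI: 17.5 knots = 9.00 m/s
Geostrophic balance rearranged: |∂P/∂n| = f ρ V_g
|∂P/∂n| = 7.51×10⁻⁵ × 0.849 × 9.00 = 5.74×10⁻⁴ Pa/m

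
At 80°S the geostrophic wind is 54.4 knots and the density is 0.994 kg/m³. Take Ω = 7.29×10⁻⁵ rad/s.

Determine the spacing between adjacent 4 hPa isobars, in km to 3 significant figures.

100 km

Coriolis parameter at 80°S:
f = 2Ω sin φ = 2 × 7.29×10⁻⁵ × sin 80° = 1.44×10⁻⁴ s⁻¹
Wind speed in SI: 54.4 knots = 28.0 m/s
Geostrophic balance rearranged: |∂P/∂n| = f ρ V_g
|∂P/∂n| = 1.44×10⁻⁴ × 0.994 × 28.0 = 3.99×10⁻³ Pa/m
Isobar spacing: Δn = ΔP/|∂P/∂n| = 400 Pa / 3.99×10⁻³ Pa/m = 100145 m ≈ 100 km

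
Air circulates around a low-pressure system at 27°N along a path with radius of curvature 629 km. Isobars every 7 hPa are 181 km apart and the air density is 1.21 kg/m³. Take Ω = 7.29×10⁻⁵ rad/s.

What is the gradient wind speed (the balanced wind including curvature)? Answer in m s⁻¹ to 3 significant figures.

Coriolis parameter at 27°N:
f = 2Ω sin φ = 2 × 7.29×10⁻⁵ × sin 27° = 6.62×10⁻⁵ s⁻¹
Pressure gradient: |∂P/∂n| = 700 Pa / 181000 m = 3.87×10⁻³ Pa/m
Geostrophic speed: V_g = |∂P/∂n|/(fρ) = 3.87×10⁻³/(6.62×10⁻⁵ × 1.21) = 48.3 m/s
Around a low, centrifugal force acts outward with Coriolis, so pressure-gradient force balances both:
(1/ρ)|∂P/∂n| = fV + V²/R  →  V² + fR·V − fR·V_g = 0
With fR = 6.62×10⁻⁵ × 629×10³ m = 41.6 m/s:
V = [−fR + √((fR)² + 4 fR V_g)]/2 = [−41.6 + √(41.6² + 4×41.6×48.3)]/2 = 28.6 m/s
Subgeostrophic (V < V_g = 48.3 m/s), as expected around a low.

28.6 m s⁻¹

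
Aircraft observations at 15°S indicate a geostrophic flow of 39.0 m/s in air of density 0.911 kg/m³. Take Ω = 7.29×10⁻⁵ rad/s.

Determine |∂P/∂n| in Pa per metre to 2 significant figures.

Coriolis parameter at 15°S:
f = 2Ω sin φ = 2 × 7.29×10⁻⁵ × sin 15° = 3.77×10⁻⁵ s⁻¹
Geostrophic balance rearranged: |∂P/∂n| = f ρ V_g
|∂P/∂n| = 3.77×10⁻⁵ × 0.911 × 39.0 = 1.34×10⁻³ Pa/m

1.3×10⁻³ Pa/m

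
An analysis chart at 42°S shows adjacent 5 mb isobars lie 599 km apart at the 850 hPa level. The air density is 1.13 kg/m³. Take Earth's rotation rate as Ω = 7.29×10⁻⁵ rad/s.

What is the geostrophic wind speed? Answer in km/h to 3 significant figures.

Coriolis parameter at 42°S:
f = 2Ω sin φ = 2 × 7.29×10⁻⁵ × sin 42° = 9.76×10⁻⁵ s⁻¹
Pressure gradient: |∂P/∂n| = 500 Pa / 599000 m = 8.35×10⁻⁴ Pa/m
Geostrophic balance (pressure-gradient force = Coriolis force):
V_g = (1/(fρ)) |∂P/∂n| = 8.35×10⁻⁴ / (9.76×10⁻⁵ × 1.13) = 7.57 m/s
Converting: 7.57 m/s × 3.6 = 27.3 km/h

27.3 km/h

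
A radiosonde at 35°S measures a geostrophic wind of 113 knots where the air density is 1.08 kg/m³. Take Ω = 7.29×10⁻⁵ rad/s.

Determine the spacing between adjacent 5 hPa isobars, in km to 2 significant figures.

Coriolis parameter at 35°S:
f = 2Ω sin φ = 2 × 7.29×10⁻⁵ × sin 35° = 8.36×10⁻⁵ s⁻¹
Wind speed in SI: 113 knots = 58.1 m/s
Geostrophic balance rearranged: |∂P/∂n| = f ρ V_g
|∂P/∂n| = 8.36×10⁻⁵ × 1.08 × 58.1 = 5.25×10⁻³ Pa/m
Isobar spacing: Δn = ΔP/|∂P/∂n| = 500 Pa / 5.25×10⁻³ Pa/m = 95232 m ≈ 95 km

95 km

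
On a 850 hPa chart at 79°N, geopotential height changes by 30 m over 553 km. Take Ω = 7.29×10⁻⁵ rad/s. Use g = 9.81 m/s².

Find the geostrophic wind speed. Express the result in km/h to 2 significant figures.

13 km/h

Coriolis parameter at 79°N:
f = 2Ω sin φ = 2 × 7.29×10⁻⁵ × sin 79° = 1.43×10⁻⁴ s⁻¹
Height gradient: |∂Z/∂n| = 30 m / 553000 m = 5.42×10⁻⁵
On a pressure surface, geostrophic balance gives V_g = (g/f)|∂Z/∂n|:
V_g = 9.81 × 5.42×10⁻⁵ / 1.43×10⁻⁴ = 3.72 m/s
Converting: 3.72 m/s × 3.6 = 13 km/h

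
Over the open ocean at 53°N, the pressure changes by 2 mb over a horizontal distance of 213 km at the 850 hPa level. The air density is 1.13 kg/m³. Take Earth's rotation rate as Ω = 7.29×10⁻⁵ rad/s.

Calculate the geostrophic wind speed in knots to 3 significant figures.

Coriolis parameter at 53°N:
f = 2Ω sin φ = 2 × 7.29×10⁻⁵ × sin 53° = 1.16×10⁻⁴ s⁻¹
Pressure gradient: |∂P/∂n| = 200 Pa / 213000 m = 9.39×10⁻⁴ Pa/m
Geostrophic balance (pressure-gradient force = Coriolis force):
V_g = (1/(fρ)) |∂P/∂n| = 9.39×10⁻⁴ / (1.16×10⁻⁴ × 1.13) = 7.14 m/s
Converting: 7.14 m/s × 1.944 = 13.9 knots

13.9 knots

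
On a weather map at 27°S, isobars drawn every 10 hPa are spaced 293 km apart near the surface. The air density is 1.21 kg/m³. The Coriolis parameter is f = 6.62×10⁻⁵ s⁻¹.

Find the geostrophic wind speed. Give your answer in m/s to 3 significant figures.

Pressure gradient: |∂P/∂n| = 1000 Pa / 293000 m = 3.41×10⁻³ Pa/m
Geostrophic balance (pressure-gradient force = Coriolis force):
V_g = (1/(fρ)) |∂P/∂n| = 3.41×10⁻³ / (6.62×10⁻⁵ × 1.21) = 42.6 m/s

42.6 m/s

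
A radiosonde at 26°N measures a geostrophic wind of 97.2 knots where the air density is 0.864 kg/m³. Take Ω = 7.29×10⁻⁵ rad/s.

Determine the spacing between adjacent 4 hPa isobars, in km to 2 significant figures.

140 km

Coriolis parameter at 26°N:
f = 2Ω sin φ = 2 × 7.29×10⁻⁵ × sin 26° = 6.39×10⁻⁵ s⁻¹
Wind speed in SI: 97.2 knots = 50.0 m/s
Geostrophic balance rearranged: |∂P/∂n| = f ρ V_g
|∂P/∂n| = 6.39×10⁻⁵ × 0.864 × 50.0 = 2.76×10⁻³ Pa/m
Isobar spacing: Δn = ΔP/|∂P/∂n| = 400 Pa / 2.76×10⁻³ Pa/m = 144858 m ≈ 140 km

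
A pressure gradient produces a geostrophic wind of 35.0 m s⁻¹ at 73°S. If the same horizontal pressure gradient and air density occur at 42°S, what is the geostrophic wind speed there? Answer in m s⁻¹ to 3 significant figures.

50.0 m s⁻¹

With the same pressure gradient and density, V_g ∝ 1/f ∝ 1/sin φ.
V₂ = V₁ · sin φ₁ / sin φ₂ = 35.0 × sin 73° / sin 42°
V₂ = 35.0 × 0.9563/0.6691 = 50.0 m s⁻¹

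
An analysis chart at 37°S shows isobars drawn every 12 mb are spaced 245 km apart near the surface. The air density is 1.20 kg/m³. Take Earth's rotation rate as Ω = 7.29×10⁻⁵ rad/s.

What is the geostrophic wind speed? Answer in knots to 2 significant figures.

Coriolis parameter at 37°S:
f = 2Ω sin φ = 2 × 7.29×10⁻⁵ × sin 37° = 8.77×10⁻⁵ s⁻¹
Pressure gradient: |∂P/∂n| = 1200 Pa / 245000 m = 4.90×10⁻³ Pa/m
Geostrophic balance (pressure-gradient force = Coriolis force):
V_g = (1/(fρ)) |∂P/∂n| = 4.90×10⁻³ / (8.77×10⁻⁵ × 1.20) = 46.5 m/s
Converting: 46.5 m/s × 1.944 = 90 knots

90 knots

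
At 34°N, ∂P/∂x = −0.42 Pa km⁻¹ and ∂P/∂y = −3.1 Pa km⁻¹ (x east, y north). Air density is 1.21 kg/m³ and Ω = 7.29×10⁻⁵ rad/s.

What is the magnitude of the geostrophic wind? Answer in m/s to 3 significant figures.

Coriolis parameter at 34°N:
f = 2Ω sin φ = 2 × 7.29×10⁻⁵ × sin 34° = 8.15×10⁻⁵ s⁻¹
Component geostrophic relations (x east, y north):
u_g = −(1/(fρ)) ∂P/∂y,  v_g = (1/(fρ)) ∂P/∂x
u_g = −(−3.1×10⁻³)/(8.15×10⁻⁵ × 1.21) = 31.4 m/s;  v_g = (−0.42×10⁻³)/(8.15×10⁻⁵ × 1.21) = −4.26 m/s
|V_g| = √(u_g² + v_g²) = 31.7 m/s

31.7 m/s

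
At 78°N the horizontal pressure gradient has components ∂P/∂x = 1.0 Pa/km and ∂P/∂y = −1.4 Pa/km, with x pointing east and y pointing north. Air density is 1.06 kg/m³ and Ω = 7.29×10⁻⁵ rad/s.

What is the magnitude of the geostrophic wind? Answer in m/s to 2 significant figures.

11 m/s

Coriolis parameter at 78°N:
f = 2Ω sin φ = 2 × 7.29×10⁻⁵ × sin 78° = 1.43×10⁻⁴ s⁻¹
Component geostrophic relations (x east, y north):
u_g = −(1/(fρ)) ∂P/∂y,  v_g = (1/(fρ)) ∂P/∂x
u_g = −(−1.4×10⁻³)/(1.43×10⁻⁴ × 1.06) = 9.26 m/s;  v_g = (1.0×10⁻³)/(1.43×10⁻⁴ × 1.06) = 6.62 m/s
|V_g| = √(u_g² + v_g²) = 11.4 m/s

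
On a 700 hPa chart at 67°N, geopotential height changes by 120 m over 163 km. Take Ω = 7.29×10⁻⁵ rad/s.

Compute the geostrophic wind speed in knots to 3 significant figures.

Coriolis parameter at 67°N:
f = 2Ω sin φ = 2 × 7.29×10⁻⁵ × sin 67° = 1.34×10⁻⁴ s⁻¹
Height gradient: |∂Z/∂n| = 120 m / 163000 m = 7.36×10⁻⁴
On a pressure surface, geostrophic balance gives V_g = (g/f)|∂Z/∂n|:
V_g = 9.81 × 7.36×10⁻⁴ / 1.34×10⁻⁴ = 53.8 m/s
Converting: 53.8 m/s × 1.944 = 105 knots

105 knots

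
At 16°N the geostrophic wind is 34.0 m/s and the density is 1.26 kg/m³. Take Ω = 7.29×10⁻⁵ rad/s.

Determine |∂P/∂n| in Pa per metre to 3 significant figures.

1.72×10⁻³ Pa/m

Coriolis parameter at 16°N:
f = 2Ω sin φ = 2 × 7.29×10⁻⁵ × sin 16° = 4.02×10⁻⁵ s⁻¹
Geostrophic balance rearranged: |∂P/∂n| = f ρ V_g
|∂P/∂n| = 4.02×10⁻⁵ × 1.26 × 34.0 = 1.72×10⁻³ Pa/m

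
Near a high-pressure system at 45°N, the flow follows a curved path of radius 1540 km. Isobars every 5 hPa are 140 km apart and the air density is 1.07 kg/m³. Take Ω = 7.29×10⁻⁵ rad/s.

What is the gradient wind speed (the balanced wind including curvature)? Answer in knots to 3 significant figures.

Coriolis parameter at 45°N:
f = 2Ω sin φ = 2 × 7.29×10⁻⁵ × sin 45° = 1.03×10⁻⁴ s⁻¹
Pressure gradient: |∂P/∂n| = 500 Pa / 140000 m = 3.57×10⁻³ Pa/m
Geostrophic speed: V_g = |∂P/∂n|/(fρ) = 3.57×10⁻³/(1.03×10⁻⁴ × 1.07) = 32.4 m/s
Around a high, pressure-gradient force acts outward with centrifugal, so Coriolis balances both:
fV = (1/ρ)|∂P/∂n| + V²/R  →  V² − fR·V + fR·V_g = 0
With fR = 1.03×10⁻⁴ × 1540×10³ m = 159 m/s:
V = [fR − √((fR)² − 4 fR V_g)]/2 = [159 − √(159² − 4×159×32.4)]/2 = 45.3 m/s
Supergeostrophic (V > V_g = 32.4 m/s), as expected around a high.
Converting: 45.3 m/s × 1.944 = 88.1 knots

88.1 knots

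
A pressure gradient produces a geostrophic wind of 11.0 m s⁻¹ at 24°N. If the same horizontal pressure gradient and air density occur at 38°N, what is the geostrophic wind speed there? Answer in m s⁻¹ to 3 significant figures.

With the same pressure gradient and density, V_g ∝ 1/f ∝ 1/sin φ.
V₂ = V₁ · sin φ₁ / sin φ₂ = 11.0 × sin 24° / sin 38°
V₂ = 11.0 × 0.4067/0.6157 = 7.27 m s⁻¹

7.27 m s⁻¹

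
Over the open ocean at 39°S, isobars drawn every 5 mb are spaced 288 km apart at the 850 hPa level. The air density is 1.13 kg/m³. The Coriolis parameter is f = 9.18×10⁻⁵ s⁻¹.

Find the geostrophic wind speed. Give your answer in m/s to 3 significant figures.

16.7 m/s

Pressure gradient: |∂P/∂n| = 500 Pa / 288000 m = 1.74×10⁻³ Pa/m
Geostrophic balance (pressure-gradient force = Coriolis force):
V_g = (1/(fρ)) |∂P/∂n| = 1.74×10⁻³ / (9.18×10⁻⁵ × 1.13) = 16.7 m/s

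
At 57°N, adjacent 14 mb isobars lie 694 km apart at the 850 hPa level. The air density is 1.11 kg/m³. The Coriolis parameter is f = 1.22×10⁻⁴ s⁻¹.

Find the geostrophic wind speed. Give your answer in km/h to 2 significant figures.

54 km/h

Pressure gradient: |∂P/∂n| = 1400 Pa / 694000 m = 2.02×10⁻³ Pa/m
Geostrophic balance (pressure-gradient force = Coriolis force):
V_g = (1/(fρ)) |∂P/∂n| = 2.02×10⁻³ / (1.22×10⁻⁴ × 1.11) = 14.9 m/s
Converting: 14.9 m/s × 3.6 = 54 km/h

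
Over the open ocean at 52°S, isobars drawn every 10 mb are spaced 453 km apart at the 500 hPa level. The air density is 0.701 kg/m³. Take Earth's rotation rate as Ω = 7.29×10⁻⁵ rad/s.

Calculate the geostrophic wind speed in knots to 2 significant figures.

Coriolis parameter at 52°S:
f = 2Ω sin φ = 2 × 7.29×10⁻⁵ × sin 52° = 1.15×10⁻⁴ s⁻¹
Pressure gradient: |∂P/∂n| = 1000 Pa / 453000 m = 2.21×10⁻³ Pa/m
Geostrophic balance (pressure-gradient force = Coriolis force):
V_g = (1/(fρ)) |∂P/∂n| = 2.21×10⁻³ / (1.15×10⁻⁴ × 0.701) = 27.4 m/s
Converting: 27.4 m/s × 1.944 = 53 knots

53 knots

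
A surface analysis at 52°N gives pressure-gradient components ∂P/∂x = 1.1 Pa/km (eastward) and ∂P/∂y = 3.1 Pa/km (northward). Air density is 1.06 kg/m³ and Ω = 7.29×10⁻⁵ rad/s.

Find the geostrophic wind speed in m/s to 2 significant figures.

Coriolis parameter at 52°N:
f = 2Ω sin φ = 2 × 7.29×10⁻⁵ × sin 52° = 1.15×10⁻⁴ s⁻¹
Component geostrophic relations (x east, y north):
u_g = −(1/(fρ)) ∂P/∂y,  v_g = (1/(fρ)) ∂P/∂x
u_g = −(3.1×10⁻³)/(1.15×10⁻⁴ × 1.06) = −25.5 m/s;  v_g = (1.1×10⁻³)/(1.15×10⁻⁴ × 1.06) = 9.03 m/s
|V_g| = √(u_g² + v_g²) = 27.0 m/s

27 m/s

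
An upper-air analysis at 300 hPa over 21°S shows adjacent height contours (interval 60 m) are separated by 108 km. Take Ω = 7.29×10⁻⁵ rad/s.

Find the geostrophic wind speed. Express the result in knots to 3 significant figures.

Coriolis parameter at 21°S:
f = 2Ω sin φ = 2 × 7.29×10⁻⁵ × sin 21° = 5.23×10⁻⁵ s⁻¹
Height gradient: |∂Z/∂n| = 60 m / 108000 m = 5.56×10⁻⁴
On a pressure surface, geostrophic balance gives V_g = (g/f)|∂Z/∂n|:
V_g = 9.81 × 5.56×10⁻⁴ / 5.23×10⁻⁵ = 104 m/s
Converting: 104 m/s × 1.944 = 203 knots

203 knots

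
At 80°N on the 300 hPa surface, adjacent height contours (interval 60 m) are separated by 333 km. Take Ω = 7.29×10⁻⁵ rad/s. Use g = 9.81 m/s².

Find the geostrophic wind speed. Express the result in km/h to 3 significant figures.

Coriolis parameter at 80°N:
f = 2Ω sin φ = 2 × 7.29×10⁻⁵ × sin 80° = 1.44×10⁻⁴ s⁻¹
Height gradient: |∂Z/∂n| = 60 m / 333000 m = 1.80×10⁻⁴
On a pressure surface, geostrophic balance gives V_g = (g/f)|∂Z/∂n|:
V_g = 9.81 × 1.80×10⁻⁴ / 1.44×10⁻⁴ = 12.3 m/s
Converting: 12.3 m/s × 3.6 = 44.3 km/h

44.3 km/h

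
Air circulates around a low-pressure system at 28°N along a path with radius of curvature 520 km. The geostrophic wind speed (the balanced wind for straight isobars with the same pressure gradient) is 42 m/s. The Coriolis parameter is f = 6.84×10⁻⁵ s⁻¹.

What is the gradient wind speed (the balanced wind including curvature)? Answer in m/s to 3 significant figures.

Around a low, centrifugal force acts outward with Coriolis, so pressure-gradient force balances both:
(1/ρ)|∂P/∂n| = fV + V²/R  →  V² + fR·V − fR·V_g = 0
With fR = 6.84×10⁻⁵ × 520×10³ m = 35.6 m/s:
V = [−fR + √((fR)² + 4 fR V_g)]/2 = [−35.6 + √(35.6² + 4×35.6×42)]/2 = 24.8 m/s
Subgeostrophic (V < V_g = 42 m/s), as expected around a low.

24.8 m/s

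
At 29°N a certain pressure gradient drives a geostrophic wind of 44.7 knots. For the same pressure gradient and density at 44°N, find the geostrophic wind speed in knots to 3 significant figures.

With the same pressure gradient and density, V_g ∝ 1/f ∝ 1/sin φ.
V₂ = V₁ · sin φ₁ / sin φ₂ = 44.7 × sin 29° / sin 44°
V₂ = 44.7 × 0.4848/0.6947 = 31.2 knots

31.2 knots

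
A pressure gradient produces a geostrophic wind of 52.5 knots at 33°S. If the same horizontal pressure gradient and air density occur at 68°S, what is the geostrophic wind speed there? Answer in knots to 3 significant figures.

With the same pressure gradient and density, V_g ∝ 1/f ∝ 1/sin φ.
V₂ = V₁ · sin φ₁ / sin φ₂ = 52.5 × sin 33° / sin 68°
V₂ = 52.5 × 0.5446/0.9272 = 30.8 knots

30.8 knots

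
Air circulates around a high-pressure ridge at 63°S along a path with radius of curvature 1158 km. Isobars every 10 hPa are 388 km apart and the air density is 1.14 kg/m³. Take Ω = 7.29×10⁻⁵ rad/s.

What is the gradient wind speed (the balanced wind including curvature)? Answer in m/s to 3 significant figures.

20.1 m/s

Coriolis parameter at 63°S:
f = 2Ω sin φ = 2 × 7.29×10⁻⁵ × sin 63° = 1.30×10⁻⁴ s⁻¹
Pressure gradient: |∂P/∂n| = 1000 Pa / 388000 m = 2.58×10⁻³ Pa/m
Geostrophic speed: V_g = |∂P/∂n|/(fρ) = 2.58×10⁻³/(1.30×10⁻⁴ × 1.14) = 17.4 m/s
Around a high, pressure-gradient force acts outward with centrifugal, so Coriolis balances both:
fV = (1/ρ)|∂P/∂n| + V²/R  →  V² − fR·V + fR·V_g = 0
With fR = 1.30×10⁻⁴ × 1158×10³ m = 150 m/s:
V = [fR − √((fR)² − 4 fR V_g)]/2 = [150 − √(150² − 4×150×17.4)]/2 = 20.1 m/s
Supergeostrophic (V > V_g = 17.4 m/s), as expected around a high.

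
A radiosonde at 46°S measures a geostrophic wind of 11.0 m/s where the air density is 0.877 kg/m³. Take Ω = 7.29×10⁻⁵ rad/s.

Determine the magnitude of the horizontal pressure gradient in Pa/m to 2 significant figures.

1.0×10⁻³ Pa/m

Coriolis parameter at 46°S:
f = 2Ω sin φ = 2 × 7.29×10⁻⁵ × sin 46° = 1.05×10⁻⁴ s⁻¹
Geostrophic balance rearranged: |∂P/∂n| = f ρ V_g
|∂P/∂n| = 1.05×10⁻⁴ × 0.877 × 11.0 = 1.01×10⁻³ Pa/m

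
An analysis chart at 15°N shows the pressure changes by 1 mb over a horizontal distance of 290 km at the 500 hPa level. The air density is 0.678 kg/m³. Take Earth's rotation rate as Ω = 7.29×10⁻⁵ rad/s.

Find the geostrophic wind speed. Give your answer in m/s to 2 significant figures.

Coriolis parameter at 15°N:
f = 2Ω sin φ = 2 × 7.29×10⁻⁵ × sin 15° = 3.77×10⁻⁵ s⁻¹
Pressure gradient: |∂P/∂n| = 100 Pa / 290000 m = 3.45×10⁻⁴ Pa/m
Geostrophic balance (pressure-gradient force = Coriolis force):
V_g = (1/(fρ)) |∂P/∂n| = 3.45×10⁻⁴ / (3.77×10⁻⁵ × 0.678) = 13.5 m/s

13 m/s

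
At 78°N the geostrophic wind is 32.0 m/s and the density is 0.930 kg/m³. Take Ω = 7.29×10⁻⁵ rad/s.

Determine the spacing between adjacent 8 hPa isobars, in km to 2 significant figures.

Coriolis parameter at 78°N:
f = 2Ω sin φ = 2 × 7.29×10⁻⁵ × sin 78° = 1.43×10⁻⁴ s⁻¹
Geostrophic balance rearranged: |∂P/∂n| = f ρ V_g
|∂P/∂n| = 1.43×10⁻⁴ × 0.930 × 32.0 = 4.24×10⁻³ Pa/m
Isobar spacing: Δn = ΔP/|∂P/∂n| = 800 Pa / 4.24×10⁻³ Pa/m = 188493 m ≈ 190 km

190 km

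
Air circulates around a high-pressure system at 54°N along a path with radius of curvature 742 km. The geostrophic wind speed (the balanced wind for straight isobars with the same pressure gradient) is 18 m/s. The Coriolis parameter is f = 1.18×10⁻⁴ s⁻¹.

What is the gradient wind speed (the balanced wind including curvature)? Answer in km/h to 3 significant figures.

91.2 km/h

Around a high, pressure-gradient force acts outward with centrifugal, so Coriolis balances both:
fV = (1/ρ)|∂P/∂n| + V²/R  →  V² − fR·V + fR·V_g = 0
With fR = 1.18×10⁻⁴ × 742×10³ m = 87.6 m/s:
V = [fR − √((fR)² − 4 fR V_g)]/2 = [87.6 − √(87.6² − 4×87.6×18)]/2 = 25.3 m/s
Supergeostrophic (V > V_g = 18 m/s), as expected around a high.
Converting: 25.3 m/s × 3.6 = 91.2 km/h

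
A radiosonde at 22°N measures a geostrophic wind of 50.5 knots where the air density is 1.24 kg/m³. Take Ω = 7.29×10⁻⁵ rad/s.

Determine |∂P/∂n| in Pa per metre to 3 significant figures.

1.76×10⁻³ Pa/m

Coriolis parameter at 22°N:
f = 2Ω sin φ = 2 × 7.29×10⁻⁵ × sin 22° = 5.46×10⁻⁵ s⁻¹
Wind speed in SI: 50.5 knots = 26.0 m/s
Geostrophic balance rearranged: |∂P/∂n| = f ρ V_g
|∂P/∂n| = 5.46×10⁻⁵ × 1.24 × 26.0 = 1.76×10⁻³ Pa/m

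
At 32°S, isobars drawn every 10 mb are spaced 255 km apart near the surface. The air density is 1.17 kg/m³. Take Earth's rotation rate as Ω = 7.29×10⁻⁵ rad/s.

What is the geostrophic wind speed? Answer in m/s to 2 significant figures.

Coriolis parameter at 32°S:
f = 2Ω sin φ = 2 × 7.29×10⁻⁵ × sin 32° = 7.73×10⁻⁵ s⁻¹
Pressure gradient: |∂P/∂n| = 1000 Pa / 255000 m = 3.92×10⁻³ Pa/m
Geostrophic balance (pressure-gradient force = Coriolis force):
V_g = (1/(fρ)) |∂P/∂n| = 3.92×10⁻³ / (7.73×10⁻⁵ × 1.17) = 43.4 m/s

43 m/s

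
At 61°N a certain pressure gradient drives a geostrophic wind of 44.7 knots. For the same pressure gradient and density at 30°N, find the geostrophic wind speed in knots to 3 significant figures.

With the same pressure gradient and density, V_g ∝ 1/f ∝ 1/sin φ.
V₂ = V₁ · sin φ₁ / sin φ₂ = 44.7 × sin 61° / sin 30°
V₂ = 44.7 × 0.8746/0.5000 = 78.2 knots

78.2 knots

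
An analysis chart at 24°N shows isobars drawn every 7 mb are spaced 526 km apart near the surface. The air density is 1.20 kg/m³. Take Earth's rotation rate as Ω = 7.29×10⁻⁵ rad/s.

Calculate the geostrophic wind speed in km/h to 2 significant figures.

67 km/h

Coriolis parameter at 24°N:
f = 2Ω sin φ = 2 × 7.29×10⁻⁵ × sin 24° = 5.93×10⁻⁵ s⁻¹
Pressure gradient: |∂P/∂n| = 700 Pa / 526000 m = 1.33×10⁻³ Pa/m
Geostrophic balance (pressure-gradient force = Coriolis force):
V_g = (1/(fρ)) |∂P/∂n| = 1.33×10⁻³ / (5.93×10⁻⁵ × 1.20) = 18.7 m/s
Converting: 18.7 m/s × 3.6 = 67 km/h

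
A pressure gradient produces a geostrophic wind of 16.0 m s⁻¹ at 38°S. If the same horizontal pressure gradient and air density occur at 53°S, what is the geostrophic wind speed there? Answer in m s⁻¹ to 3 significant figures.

12.3 m s⁻¹

With the same pressure gradient and density, V_g ∝ 1/f ∝ 1/sin φ.
V₂ = V₁ · sin φ₁ / sin φ₂ = 16.0 × sin 38° / sin 53°
V₂ = 16.0 × 0.6157/0.7986 = 12.3 m s⁻¹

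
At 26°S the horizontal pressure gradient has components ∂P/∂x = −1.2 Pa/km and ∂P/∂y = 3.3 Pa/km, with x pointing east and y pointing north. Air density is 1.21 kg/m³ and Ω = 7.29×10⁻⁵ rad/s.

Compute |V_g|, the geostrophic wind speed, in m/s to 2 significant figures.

45 m/s

Coriolis parameter at 26°S:
f = 2Ω sin φ = 2 × 7.29×10⁻⁵ × sin 26° = 6.39×10⁻⁵ s⁻¹
In the Southern Hemisphere f is negative: f = −6.39×10⁻⁵ s⁻¹.
Component geostrophic relations (x east, y north):
u_g = −(1/(fρ)) ∂P/∂y,  v_g = (1/(fρ)) ∂P/∂x
u_g = −(3.3×10⁻³)/(−6.39×10⁻⁵ × 1.21) = 42.7 m/s;  v_g = (−1.2×10⁻³)/(−6.39×10⁻⁵ × 1.21) = 15.5 m/s
|V_g| = √(u_g² + v_g²) = 45.4 m/s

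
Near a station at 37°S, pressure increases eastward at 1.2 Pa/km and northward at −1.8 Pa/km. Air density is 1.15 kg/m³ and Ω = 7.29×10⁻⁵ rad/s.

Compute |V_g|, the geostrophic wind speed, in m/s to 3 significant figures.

Coriolis parameter at 37°S:
f = 2Ω sin φ = 2 × 7.29×10⁻⁵ × sin 37° = 8.77×10⁻⁵ s⁻¹
In the Southern Hemisphere f is negative: f = −8.77×10⁻⁵ s⁻¹.
Component geostrophic relations (x east, y north):
u_g = −(1/(fρ)) ∂P/∂y,  v_g = (1/(fρ)) ∂P/∂x
u_g = −(−1.8×10⁻³)/(−8.77×10⁻⁵ × 1.15) = −17.8 m/s;  v_g = (1.2×10⁻³)/(−8.77×10⁻⁵ × 1.15) = −11.9 m/s
|V_g| = √(u_g² + v_g²) = 21.4 m/s

21.4 m/s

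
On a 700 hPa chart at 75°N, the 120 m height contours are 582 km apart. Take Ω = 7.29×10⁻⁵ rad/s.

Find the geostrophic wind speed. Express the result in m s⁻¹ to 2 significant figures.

14 m s⁻¹

Coriolis parameter at 75°N:
f = 2Ω sin φ = 2 × 7.29×10⁻⁵ × sin 75° = 1.41×10⁻⁴ s⁻¹
Height gradient: |∂Z/∂n| = 120 m / 582000 m = 2.06×10⁻⁴
On a pressure surface, geostrophic balance gives V_g = (g/f)|∂Z/∂n|:
V_g = 9.81 × 2.06×10⁻⁴ / 1.41×10⁻⁴ = 14.4 m/s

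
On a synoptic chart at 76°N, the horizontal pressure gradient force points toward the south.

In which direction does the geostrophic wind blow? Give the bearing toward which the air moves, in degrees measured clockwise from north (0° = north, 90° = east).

270°

The pressure-gradient force points toward the south (bearing 180°).
Geostrophic balance: in the Northern Hemisphere the Coriolis force deflects motion to the right, so the geostrophic wind blows 90° to the right of the pressure-gradient force (low pressure on the left).
Rotating 180° by 90° clockwise gives 270° — the wind blows toward the west.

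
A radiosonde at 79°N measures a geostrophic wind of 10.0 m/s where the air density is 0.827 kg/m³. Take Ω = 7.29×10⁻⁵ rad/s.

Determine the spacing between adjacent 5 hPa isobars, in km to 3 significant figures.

422 km

Coriolis parameter at 79°N:
f = 2Ω sin φ = 2 × 7.29×10⁻⁵ × sin 79° = 1.43×10⁻⁴ s⁻¹
Geostrophic balance rearranged: |∂P/∂n| = f ρ V_g
|∂P/∂n| = 1.43×10⁻⁴ × 0.827 × 10.0 = 1.18×10⁻³ Pa/m
Isobar spacing: Δn = ΔP/|∂P/∂n| = 500 Pa / 1.18×10⁻³ Pa/m = 422435 m ≈ 422 km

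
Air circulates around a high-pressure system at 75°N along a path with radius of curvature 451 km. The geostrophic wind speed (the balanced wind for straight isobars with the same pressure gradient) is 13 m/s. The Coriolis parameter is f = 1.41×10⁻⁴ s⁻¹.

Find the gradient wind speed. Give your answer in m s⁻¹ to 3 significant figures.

18.2 m s⁻¹

Around a high, pressure-gradient force acts outward with centrifugal, so Coriolis balances both:
fV = (1/ρ)|∂P/∂n| + V²/R  →  V² − fR·V + fR·V_g = 0
With fR = 1.41×10⁻⁴ × 451×10³ m = 63.6 m/s:
V = [fR − √((fR)² − 4 fR V_g)]/2 = [63.6 − √(63.6² − 4×63.6×13)]/2 = 18.2 m/s
Supergeostrophic (V > V_g = 13 m/s), as expected around a high.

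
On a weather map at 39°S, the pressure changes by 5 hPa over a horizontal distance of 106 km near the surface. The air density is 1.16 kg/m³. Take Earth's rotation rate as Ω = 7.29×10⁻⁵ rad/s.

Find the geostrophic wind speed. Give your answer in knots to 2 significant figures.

Coriolis parameter at 39°S:
f = 2Ω sin φ = 2 × 7.29×10⁻⁵ × sin 39° = 9.18×10⁻⁵ s⁻¹
Pressure gradient: |∂P/∂n| = 500 Pa / 106000 m = 4.72×10⁻³ Pa/m
Geostrophic balance (pressure-gradient force = Coriolis force):
V_g = (1/(fρ)) |∂P/∂n| = 4.72×10⁻³ / (9.18×10⁻⁵ × 1.16) = 44.3 m/s
Converting: 44.3 m/s × 1.944 = 86 knots

86 knots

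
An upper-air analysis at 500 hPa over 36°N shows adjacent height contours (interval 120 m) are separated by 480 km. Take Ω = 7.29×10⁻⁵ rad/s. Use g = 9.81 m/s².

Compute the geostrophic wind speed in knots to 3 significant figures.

55.6 knots

Coriolis parameter at 36°N:
f = 2Ω sin φ = 2 × 7.29×10⁻⁵ × sin 36° = 8.57×10⁻⁵ s⁻¹
Height gradient: |∂Z/∂n| = 120 m / 480000 m = 2.50×10⁻⁴
On a pressure surface, geostrophic balance gives V_g = (g/f)|∂Z/∂n|:
V_g = 9.81 × 2.50×10⁻⁴ / 8.57×10⁻⁵ = 28.6 m/s
Converting: 28.6 m/s × 1.944 = 55.6 knots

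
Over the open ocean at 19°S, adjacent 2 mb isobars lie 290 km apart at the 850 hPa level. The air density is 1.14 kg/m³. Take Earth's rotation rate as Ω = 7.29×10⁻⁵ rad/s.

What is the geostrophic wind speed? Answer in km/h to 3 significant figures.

Coriolis parameter at 19°S:
f = 2Ω sin φ = 2 × 7.29×10⁻⁵ × sin 19° = 4.75×10⁻⁵ s⁻¹
Pressure gradient: |∂P/∂n| = 200 Pa / 290000 m = 6.90×10⁻⁴ Pa/m
Geostrophic balance (pressure-gradient force = Coriolis force):
V_g = (1/(fρ)) |∂P/∂n| = 6.90×10⁻⁴ / (4.75×10⁻⁵ × 1.14) = 12.7 m/s
Converting: 12.7 m/s × 3.6 = 45.9 km/h

45.9 km/h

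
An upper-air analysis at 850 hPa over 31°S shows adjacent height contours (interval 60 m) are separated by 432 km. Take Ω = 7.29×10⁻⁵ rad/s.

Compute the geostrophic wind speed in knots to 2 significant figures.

Coriolis parameter at 31°S:
f = 2Ω sin φ = 2 × 7.29×10⁻⁵ × sin 31° = 7.51×10⁻⁵ s⁻¹
Height gradient: |∂Z/∂n| = 60 m / 432000 m = 1.39×10⁻⁴
On a pressure surface, geostrophic balance gives V_g = (g/f)|∂Z/∂n|:
V_g = 9.81 × 1.39×10⁻⁴ / 7.51×10⁻⁵ = 18.1 m/s
Converting: 18.1 m/s × 1.944 = 35 knots

35 knots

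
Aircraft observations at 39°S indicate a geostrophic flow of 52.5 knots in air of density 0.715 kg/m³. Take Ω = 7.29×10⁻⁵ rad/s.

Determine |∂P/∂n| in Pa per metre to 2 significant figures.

1.8×10⁻³ Pa/m

Coriolis parameter at 39°S:
f = 2Ω sin φ = 2 × 7.29×10⁻⁵ × sin 39° = 9.18×10⁻⁵ s⁻¹
Wind speed in SI: 52.5 knots = 27.0 m/s
Geostrophic balance rearranged: |∂P/∂n| = f ρ V_g
|∂P/∂n| = 9.18×10⁻⁵ × 0.715 × 27.0 = 1.77×10⁻³ Pa/m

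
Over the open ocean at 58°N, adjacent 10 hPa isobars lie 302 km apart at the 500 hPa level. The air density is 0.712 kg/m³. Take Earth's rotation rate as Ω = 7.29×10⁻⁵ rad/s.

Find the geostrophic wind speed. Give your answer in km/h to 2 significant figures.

Coriolis parameter at 58°N:
f = 2Ω sin φ = 2 × 7.29×10⁻⁵ × sin 58° = 1.24×10⁻⁴ s⁻¹
Pressure gradient: |∂P/∂n| = 1000 Pa / 302000 m = 3.31×10⁻³ Pa/m
Geostrophic balance (pressure-gradient force = Coriolis force):
V_g = (1/(fρ)) |∂P/∂n| = 3.31×10⁻³ / (1.24×10⁻⁴ × 0.712) = 37.6 m/s
Converting: 37.6 m/s × 3.6 = 140 km/h

140 km/h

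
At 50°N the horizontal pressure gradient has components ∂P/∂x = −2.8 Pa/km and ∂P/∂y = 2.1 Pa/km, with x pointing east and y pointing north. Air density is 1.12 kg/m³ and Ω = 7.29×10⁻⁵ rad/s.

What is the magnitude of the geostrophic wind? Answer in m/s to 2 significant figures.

Coriolis parameter at 50°N:
f = 2Ω sin φ = 2 × 7.29×10⁻⁵ × sin 50° = 1.12×10⁻⁴ s⁻¹
Component geostrophic relations (x east, y north):
u_g = −(1/(fρ)) ∂P/∂y,  v_g = (1/(fρ)) ∂P/∂x
u_g = −(2.1×10⁻³)/(1.12×10⁻⁴ × 1.12) = −16.8 m/s;  v_g = (−2.8×10⁻³)/(1.12×10⁻⁴ × 1.12) = −22.4 m/s
|V_g| = √(u_g² + v_g²) = 28.0 m/s

28 m/s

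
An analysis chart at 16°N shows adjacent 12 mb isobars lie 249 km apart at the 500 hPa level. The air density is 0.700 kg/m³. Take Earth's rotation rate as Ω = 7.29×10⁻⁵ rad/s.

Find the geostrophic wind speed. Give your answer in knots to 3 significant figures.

333 knots

Coriolis parameter at 16°N:
f = 2Ω sin φ = 2 × 7.29×10⁻⁵ × sin 16° = 4.02×10⁻⁵ s⁻¹
Pressure gradient: |∂P/∂n| = 1200 Pa / 249000 m = 4.82×10⁻³ Pa/m
Geostrophic balance (pressure-gradient force = Coriolis force):
V_g = (1/(fρ)) |∂P/∂n| = 4.82×10⁻³ / (4.02×10⁻⁵ × 0.700) = 171 m/s
Converting: 171 m/s × 1.944 = 333 knots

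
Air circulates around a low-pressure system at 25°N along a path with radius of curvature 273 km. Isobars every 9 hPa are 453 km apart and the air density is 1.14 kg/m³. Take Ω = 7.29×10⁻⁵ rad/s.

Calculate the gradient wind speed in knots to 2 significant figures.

Coriolis parameter at 25°N:
f = 2Ω sin φ = 2 × 7.29×10⁻⁵ × sin 25° = 6.16×10⁻⁵ s⁻¹
Pressure gradient: |∂P/∂n| = 900 Pa / 453000 m = 1.99×10⁻³ Pa/m
Geostrophic speed: V_g = |∂P/∂n|/(fρ) = 1.99×10⁻³/(6.16×10⁻⁵ × 1.14) = 28.3 m/s
Around a low, centrifugal force acts outward with Coriolis, so pressure-gradient force balances both:
(1/ρ)|∂P/∂n| = fV + V²/R  →  V² + fR·V − fR·V_g = 0
With fR = 6.16×10⁻⁵ × 273×10³ m = 16.8 m/s:
V = [−fR + √((fR)² + 4 fR V_g)]/2 = [−16.8 + √(16.8² + 4×16.8×28.3)]/2 = 15 m/s
Subgeostrophic (V < V_g = 28.3 m/s), as expected around a low.
Converting: 15 m/s × 1.944 = 29 knots

29 knots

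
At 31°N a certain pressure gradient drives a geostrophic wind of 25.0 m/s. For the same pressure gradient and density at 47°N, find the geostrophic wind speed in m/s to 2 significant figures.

18 m/s

With the same pressure gradient and density, V_g ∝ 1/f ∝ 1/sin φ.
V₂ = V₁ · sin φ₁ / sin φ₂ = 25.0 × sin 31° / sin 47°
V₂ = 25.0 × 0.5150/0.7314 = 18 m/s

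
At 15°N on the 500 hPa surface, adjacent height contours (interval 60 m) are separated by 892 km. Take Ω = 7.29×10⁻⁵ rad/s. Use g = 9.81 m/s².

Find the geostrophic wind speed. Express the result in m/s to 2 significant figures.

Coriolis parameter at 15°N:
f = 2Ω sin φ = 2 × 7.29×10⁻⁵ × sin 15° = 3.77×10⁻⁵ s⁻¹
Height gradient: |∂Z/∂n| = 60 m / 892000 m = 6.73×10⁻⁵
On a pressure surface, geostrophic balance gives V_g = (g/f)|∂Z/∂n|:
V_g = 9.81 × 6.73×10⁻⁵ / 3.77×10⁻⁵ = 17.5 m/s

17 m/s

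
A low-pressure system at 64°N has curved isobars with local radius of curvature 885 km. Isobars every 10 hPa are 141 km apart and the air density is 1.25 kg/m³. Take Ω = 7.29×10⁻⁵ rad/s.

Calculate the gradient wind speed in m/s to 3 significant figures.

33.6 m/s

Coriolis parameter at 64°N:
f = 2Ω sin φ = 2 × 7.29×10⁻⁵ × sin 64° = 1.31×10⁻⁴ s⁻¹
Pressure gradient: |∂P/∂n| = 1000 Pa / 141000 m = 7.09×10⁻³ Pa/m
Geostrophic speed: V_g = |∂P/∂n|/(fρ) = 7.09×10⁻³/(1.31×10⁻⁴ × 1.25) = 43.3 m/s
Around a low, centrifugal force acts outward with Coriolis, so pressure-gradient force balances both:
(1/ρ)|∂P/∂n| = fV + V²/R  →  V² + fR·V − fR·V_g = 0
With fR = 1.31×10⁻⁴ × 885×10³ m = 116 m/s:
V = [−fR + √((fR)² + 4 fR V_g)]/2 = [−116 + √(116² + 4×116×43.3)]/2 = 33.6 m/s
Subgeostrophic (V < V_g = 43.3 m/s), as expected around a low.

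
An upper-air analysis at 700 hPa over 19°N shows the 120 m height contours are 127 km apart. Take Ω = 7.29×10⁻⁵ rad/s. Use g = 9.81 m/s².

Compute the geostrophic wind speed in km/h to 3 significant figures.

703 km/h

Coriolis parameter at 19°N:
f = 2Ω sin φ = 2 × 7.29×10⁻⁵ × sin 19° = 4.75×10⁻⁵ s⁻¹
Height gradient: |∂Z/∂n| = 120 m / 127000 m = 9.45×10⁻⁴
On a pressure surface, geostrophic balance gives V_g = (g/f)|∂Z/∂n|:
V_g = 9.81 × 9.45×10⁻⁴ / 4.75×10⁻⁵ = 195 m/s
Converting: 195 m/s × 3.6 = 703 km/h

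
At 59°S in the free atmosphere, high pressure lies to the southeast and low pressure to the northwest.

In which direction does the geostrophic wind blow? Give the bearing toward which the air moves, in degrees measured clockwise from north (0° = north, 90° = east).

The pressure-gradient force points toward the northwest (bearing 315°).
Geostrophic balance: in the Southern Hemisphere the Coriolis force deflects motion to the left, so the geostrophic wind blows 90° to the left of the pressure-gradient force (low pressure on the right).
Rotating 315° by 90° counterclockwise gives 225° — the wind blows toward the southwest.

225°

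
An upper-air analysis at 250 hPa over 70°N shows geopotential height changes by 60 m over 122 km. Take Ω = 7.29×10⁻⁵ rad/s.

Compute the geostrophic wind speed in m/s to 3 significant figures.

35.2 m/s

Coriolis parameter at 70°N:
f = 2Ω sin φ = 2 × 7.29×10⁻⁵ × sin 70° = 1.37×10⁻⁴ s⁻¹
Height gradient: |∂Z/∂n| = 60 m / 122000 m = 4.92×10⁻⁴
On a pressure surface, geostrophic balance gives V_g = (g/f)|∂Z/∂n|:
V_g = 9.81 × 4.92×10⁻⁴ / 1.37×10⁻⁴ = 35.2 m/s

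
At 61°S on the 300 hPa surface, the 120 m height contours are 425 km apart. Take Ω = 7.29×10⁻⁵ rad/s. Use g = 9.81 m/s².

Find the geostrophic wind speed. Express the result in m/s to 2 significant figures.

22 m/s

Coriolis parameter at 61°S:
f = 2Ω sin φ = 2 × 7.29×10⁻⁵ × sin 61° = 1.28×10⁻⁴ s⁻¹
Height gradient: |∂Z/∂n| = 120 m / 425000 m = 2.82×10⁻⁴
On a pressure surface, geostrophic balance gives V_g = (g/f)|∂Z/∂n|:
V_g = 9.81 × 2.82×10⁻⁴ / 1.28×10⁻⁴ = 21.7 m/s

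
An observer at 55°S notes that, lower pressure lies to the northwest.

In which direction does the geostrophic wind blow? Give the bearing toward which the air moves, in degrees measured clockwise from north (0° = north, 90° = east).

225°

The pressure-gradient force points toward the northwest (bearing 315°).
Geostrophic balance: in the Southern Hemisphere the Coriolis force deflects motion to the left, so the geostrophic wind blows 90° to the left of the pressure-gradient force (low pressure on the right).
Rotating 315° by 90° counterclockwise gives 225° — the wind blows toward the southwest.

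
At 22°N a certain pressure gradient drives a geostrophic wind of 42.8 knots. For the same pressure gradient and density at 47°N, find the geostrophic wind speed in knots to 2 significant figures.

With the same pressure gradient and density, V_g ∝ 1/f ∝ 1/sin φ.
V₂ = V₁ · sin φ₁ / sin φ₂ = 42.8 × sin 22° / sin 47°
V₂ = 42.8 × 0.3746/0.7314 = 22 knots

22 knots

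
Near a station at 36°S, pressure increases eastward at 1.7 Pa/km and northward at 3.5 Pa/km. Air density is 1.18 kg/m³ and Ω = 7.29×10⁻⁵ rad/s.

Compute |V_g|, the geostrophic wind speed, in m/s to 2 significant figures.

38 m/s

Coriolis parameter at 36°S:
f = 2Ω sin φ = 2 × 7.29×10⁻⁵ × sin 36° = 8.57×10⁻⁵ s⁻¹
In the Southern Hemisphere f is negative: f = −8.57×10⁻⁵ s⁻¹.
Component geostrophic relations (x east, y north):
u_g = −(1/(fρ)) ∂P/∂y,  v_g = (1/(fρ)) ∂P/∂x
u_g = −(3.5×10⁻³)/(−8.57×10⁻⁵ × 1.18) = 34.6 m/s;  v_g = (1.7×10⁻³)/(−8.57×10⁻⁵ × 1.18) = −16.8 m/s
|V_g| = √(u_g² + v_g²) = 38.5 m/s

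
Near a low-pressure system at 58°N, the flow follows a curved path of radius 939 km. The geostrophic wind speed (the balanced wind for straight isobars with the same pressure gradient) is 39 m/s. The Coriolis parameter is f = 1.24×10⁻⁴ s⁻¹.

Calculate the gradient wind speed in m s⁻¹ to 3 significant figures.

Around a low, centrifugal force acts outward with Coriolis, so pressure-gradient force balances both:
(1/ρ)|∂P/∂n| = fV + V²/R  →  V² + fR·V − fR·V_g = 0
With fR = 1.24×10⁻⁴ × 939×10³ m = 116 m/s:
V = [−fR + √((fR)² + 4 fR V_g)]/2 = [−116 + √(116² + 4×116×39)]/2 = 30.8 m/s
Subgeostrophic (V < V_g = 39 m/s), as expected around a low.

30.8 m s⁻¹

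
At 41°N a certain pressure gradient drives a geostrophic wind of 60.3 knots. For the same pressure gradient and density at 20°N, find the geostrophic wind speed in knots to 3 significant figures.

With the same pressure gradient and density, V_g ∝ 1/f ∝ 1/sin φ.
V₂ = V₁ · sin φ₁ / sin φ₂ = 60.3 × sin 41° / sin 20°
V₂ = 60.3 × 0.6561/0.3420 = 116 knots

116 knots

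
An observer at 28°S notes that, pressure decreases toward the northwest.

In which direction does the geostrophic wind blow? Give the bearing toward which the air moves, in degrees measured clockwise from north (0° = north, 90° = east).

The pressure-gradient force points toward the northwest (bearing 315°).
Geostrophic balance: in the Southern Hemisphere the Coriolis force deflects motion to the left, so the geostrophic wind blows 90° to the left of the pressure-gradient force (low pressure on the right).
Rotating 315° by 90° counterclockwise gives 225° — the wind blows toward the southwest.

225°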